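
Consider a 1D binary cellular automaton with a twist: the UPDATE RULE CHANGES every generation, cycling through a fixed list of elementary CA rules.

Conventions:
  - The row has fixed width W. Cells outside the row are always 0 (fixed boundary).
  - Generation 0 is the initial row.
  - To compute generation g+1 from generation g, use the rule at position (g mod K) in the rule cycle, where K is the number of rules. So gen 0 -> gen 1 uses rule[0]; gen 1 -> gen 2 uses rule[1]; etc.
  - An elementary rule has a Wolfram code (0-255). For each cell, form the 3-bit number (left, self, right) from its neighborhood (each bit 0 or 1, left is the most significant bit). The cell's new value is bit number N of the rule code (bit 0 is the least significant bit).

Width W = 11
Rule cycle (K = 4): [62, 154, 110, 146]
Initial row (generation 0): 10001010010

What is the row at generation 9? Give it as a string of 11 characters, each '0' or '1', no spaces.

Gen 0: 10001010010
Gen 1 (rule 62): 11011111111
Gen 2 (rule 154): 10011111110
Gen 3 (rule 110): 10110000010
Gen 4 (rule 146): 00001000101
Gen 5 (rule 62): 00011101111
Gen 6 (rule 154): 00111001110
Gen 7 (rule 110): 01101011010
Gen 8 (rule 146): 10000000001
Gen 9 (rule 62): 11000000011

Answer: 11000000011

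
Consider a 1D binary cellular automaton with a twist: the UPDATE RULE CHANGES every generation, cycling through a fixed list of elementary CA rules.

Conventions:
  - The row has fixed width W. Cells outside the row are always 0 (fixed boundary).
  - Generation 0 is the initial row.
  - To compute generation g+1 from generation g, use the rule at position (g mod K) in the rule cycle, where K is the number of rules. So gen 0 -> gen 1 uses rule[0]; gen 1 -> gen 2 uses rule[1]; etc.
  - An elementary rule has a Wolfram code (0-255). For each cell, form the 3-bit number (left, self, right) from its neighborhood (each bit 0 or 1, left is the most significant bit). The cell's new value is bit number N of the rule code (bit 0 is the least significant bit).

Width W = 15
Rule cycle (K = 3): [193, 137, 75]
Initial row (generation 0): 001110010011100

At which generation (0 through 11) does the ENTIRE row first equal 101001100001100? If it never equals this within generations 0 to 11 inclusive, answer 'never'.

Gen 0: 001110010011100
Gen 1 (rule 193): 100110000001101
Gen 2 (rule 137): 000100111101000
Gen 3 (rule 75): 111001100100011
Gen 4 (rule 193): 011000100001001
Gen 5 (rule 137): 010010001100000
Gen 6 (rule 75): 100100111101111
Gen 7 (rule 193): 000000011100111
Gen 8 (rule 137): 111111011000110
Gen 9 (rule 75): 100001011011110
Gen 10 (rule 193): 001100001001110
Gen 11 (rule 137): 101001100001100

Answer: 11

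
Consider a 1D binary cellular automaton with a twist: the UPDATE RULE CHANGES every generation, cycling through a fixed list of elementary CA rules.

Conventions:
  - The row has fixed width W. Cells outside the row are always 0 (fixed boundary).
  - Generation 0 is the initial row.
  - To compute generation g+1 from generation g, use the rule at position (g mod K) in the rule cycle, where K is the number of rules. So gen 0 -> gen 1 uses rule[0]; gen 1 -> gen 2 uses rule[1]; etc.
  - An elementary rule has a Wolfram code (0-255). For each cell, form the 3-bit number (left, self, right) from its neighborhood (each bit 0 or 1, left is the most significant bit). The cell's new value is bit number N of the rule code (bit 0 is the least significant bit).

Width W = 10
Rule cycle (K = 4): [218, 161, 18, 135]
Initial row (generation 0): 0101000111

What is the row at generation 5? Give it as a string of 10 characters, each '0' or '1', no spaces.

Gen 0: 0101000111
Gen 1 (rule 218): 1000101111
Gen 2 (rule 161): 0010010110
Gen 3 (rule 18): 0101100001
Gen 4 (rule 135): 1100001111
Gen 5 (rule 218): 1110011111

Answer: 1110011111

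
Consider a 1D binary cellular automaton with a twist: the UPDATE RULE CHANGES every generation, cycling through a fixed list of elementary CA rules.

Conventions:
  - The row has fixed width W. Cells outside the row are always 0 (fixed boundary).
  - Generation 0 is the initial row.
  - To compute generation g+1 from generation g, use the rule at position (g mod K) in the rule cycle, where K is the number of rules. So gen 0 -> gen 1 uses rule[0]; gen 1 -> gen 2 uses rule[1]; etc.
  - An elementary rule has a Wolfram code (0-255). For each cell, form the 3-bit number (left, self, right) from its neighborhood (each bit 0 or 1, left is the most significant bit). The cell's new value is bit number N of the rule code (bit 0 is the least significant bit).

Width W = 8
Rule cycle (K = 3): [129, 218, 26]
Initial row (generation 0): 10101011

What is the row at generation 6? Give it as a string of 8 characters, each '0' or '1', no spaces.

Answer: 10000000

Derivation:
Gen 0: 10101011
Gen 1 (rule 129): 00000000
Gen 2 (rule 218): 00000000
Gen 3 (rule 26): 00000000
Gen 4 (rule 129): 11111111
Gen 5 (rule 218): 11111111
Gen 6 (rule 26): 10000000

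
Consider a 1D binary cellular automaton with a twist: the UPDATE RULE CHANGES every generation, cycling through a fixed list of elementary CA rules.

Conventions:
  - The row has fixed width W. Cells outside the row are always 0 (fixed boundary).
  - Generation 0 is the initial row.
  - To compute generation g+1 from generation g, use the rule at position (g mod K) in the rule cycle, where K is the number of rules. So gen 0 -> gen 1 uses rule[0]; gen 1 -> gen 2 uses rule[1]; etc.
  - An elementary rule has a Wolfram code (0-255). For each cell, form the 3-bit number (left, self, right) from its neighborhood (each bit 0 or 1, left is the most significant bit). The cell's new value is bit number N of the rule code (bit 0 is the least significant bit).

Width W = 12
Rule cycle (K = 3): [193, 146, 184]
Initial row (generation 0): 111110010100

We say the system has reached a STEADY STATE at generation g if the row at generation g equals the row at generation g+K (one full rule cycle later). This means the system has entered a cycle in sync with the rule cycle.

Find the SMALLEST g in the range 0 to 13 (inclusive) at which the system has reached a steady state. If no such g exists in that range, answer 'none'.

Gen 0: 111110010100
Gen 1 (rule 193): 011110000001
Gen 2 (rule 146): 101101000010
Gen 3 (rule 184): 011010100001
Gen 4 (rule 193): 001000001100
Gen 5 (rule 146): 010100010010
Gen 6 (rule 184): 001010001001
Gen 7 (rule 193): 100000100000
Gen 8 (rule 146): 010001010000
Gen 9 (rule 184): 001000101000
Gen 10 (rule 193): 100010000011
Gen 11 (rule 146): 010101000100
Gen 12 (rule 184): 001010100010
Gen 13 (rule 193): 100000001000
Gen 14 (rule 146): 010000010100
Gen 15 (rule 184): 001000001010
Gen 16 (rule 193): 100011100000

Answer: none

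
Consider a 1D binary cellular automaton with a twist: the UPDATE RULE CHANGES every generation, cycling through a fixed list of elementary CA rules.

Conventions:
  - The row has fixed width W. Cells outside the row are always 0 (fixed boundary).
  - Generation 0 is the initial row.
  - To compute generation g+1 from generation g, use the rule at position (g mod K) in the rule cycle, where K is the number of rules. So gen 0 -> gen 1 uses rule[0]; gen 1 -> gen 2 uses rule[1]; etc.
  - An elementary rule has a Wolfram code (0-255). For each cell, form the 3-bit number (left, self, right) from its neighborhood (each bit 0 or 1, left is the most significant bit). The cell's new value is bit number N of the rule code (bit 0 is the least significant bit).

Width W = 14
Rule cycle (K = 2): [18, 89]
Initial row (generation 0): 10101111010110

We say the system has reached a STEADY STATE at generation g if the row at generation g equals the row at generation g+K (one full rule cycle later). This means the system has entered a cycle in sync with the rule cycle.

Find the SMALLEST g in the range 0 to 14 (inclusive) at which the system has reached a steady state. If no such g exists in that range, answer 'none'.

Answer: 7

Derivation:
Gen 0: 10101111010110
Gen 1 (rule 18): 00000000000001
Gen 2 (rule 89): 11111111111100
Gen 3 (rule 18): 00000000000010
Gen 4 (rule 89): 11111111111001
Gen 5 (rule 18): 00000000000110
Gen 6 (rule 89): 11111111110111
Gen 7 (rule 18): 00000000000000
Gen 8 (rule 89): 11111111111111
Gen 9 (rule 18): 00000000000000
Gen 10 (rule 89): 11111111111111
Gen 11 (rule 18): 00000000000000
Gen 12 (rule 89): 11111111111111
Gen 13 (rule 18): 00000000000000
Gen 14 (rule 89): 11111111111111
Gen 15 (rule 18): 00000000000000
Gen 16 (rule 89): 11111111111111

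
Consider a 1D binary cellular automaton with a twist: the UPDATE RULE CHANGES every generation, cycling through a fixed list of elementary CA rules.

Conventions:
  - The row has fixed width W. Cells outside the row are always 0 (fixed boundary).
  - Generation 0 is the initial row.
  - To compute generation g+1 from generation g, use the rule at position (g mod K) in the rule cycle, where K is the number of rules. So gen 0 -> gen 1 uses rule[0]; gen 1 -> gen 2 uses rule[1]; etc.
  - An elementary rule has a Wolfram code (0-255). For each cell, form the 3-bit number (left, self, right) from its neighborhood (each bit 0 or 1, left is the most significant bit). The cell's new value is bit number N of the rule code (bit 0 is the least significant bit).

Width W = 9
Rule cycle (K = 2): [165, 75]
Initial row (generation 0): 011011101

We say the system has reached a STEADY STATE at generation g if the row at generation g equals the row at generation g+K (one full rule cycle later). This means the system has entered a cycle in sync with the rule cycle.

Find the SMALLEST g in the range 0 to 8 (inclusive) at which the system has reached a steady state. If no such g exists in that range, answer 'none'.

Answer: none

Derivation:
Gen 0: 011011101
Gen 1 (rule 165): 000101011
Gen 2 (rule 75): 111000011
Gen 3 (rule 165): 010011000
Gen 4 (rule 75): 100111011
Gen 5 (rule 165): 100010100
Gen 6 (rule 75): 001100001
Gen 7 (rule 165): 100001101
Gen 8 (rule 75): 001111100
Gen 9 (rule 165): 100111001
Gen 10 (rule 75): 001101010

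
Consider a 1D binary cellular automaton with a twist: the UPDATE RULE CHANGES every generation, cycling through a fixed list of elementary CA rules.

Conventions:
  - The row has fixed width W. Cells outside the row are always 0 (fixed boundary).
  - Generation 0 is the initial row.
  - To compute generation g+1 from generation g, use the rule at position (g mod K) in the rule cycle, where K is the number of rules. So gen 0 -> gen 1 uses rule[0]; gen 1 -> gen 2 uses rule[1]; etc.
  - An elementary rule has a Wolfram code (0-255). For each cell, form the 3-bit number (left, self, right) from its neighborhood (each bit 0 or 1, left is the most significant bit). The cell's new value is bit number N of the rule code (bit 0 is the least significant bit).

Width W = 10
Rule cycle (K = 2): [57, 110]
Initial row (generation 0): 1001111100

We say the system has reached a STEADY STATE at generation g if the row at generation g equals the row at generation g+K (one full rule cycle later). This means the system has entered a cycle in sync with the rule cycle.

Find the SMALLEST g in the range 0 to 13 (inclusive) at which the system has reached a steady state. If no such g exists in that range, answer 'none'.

Answer: none

Derivation:
Gen 0: 1001111100
Gen 1 (rule 57): 0101000011
Gen 2 (rule 110): 1111000111
Gen 3 (rule 57): 1000110100
Gen 4 (rule 110): 1001111100
Gen 5 (rule 57): 0101000011
Gen 6 (rule 110): 1111000111
Gen 7 (rule 57): 1000110100
Gen 8 (rule 110): 1001111100
Gen 9 (rule 57): 0101000011
Gen 10 (rule 110): 1111000111
Gen 11 (rule 57): 1000110100
Gen 12 (rule 110): 1001111100
Gen 13 (rule 57): 0101000011
Gen 14 (rule 110): 1111000111
Gen 15 (rule 57): 1000110100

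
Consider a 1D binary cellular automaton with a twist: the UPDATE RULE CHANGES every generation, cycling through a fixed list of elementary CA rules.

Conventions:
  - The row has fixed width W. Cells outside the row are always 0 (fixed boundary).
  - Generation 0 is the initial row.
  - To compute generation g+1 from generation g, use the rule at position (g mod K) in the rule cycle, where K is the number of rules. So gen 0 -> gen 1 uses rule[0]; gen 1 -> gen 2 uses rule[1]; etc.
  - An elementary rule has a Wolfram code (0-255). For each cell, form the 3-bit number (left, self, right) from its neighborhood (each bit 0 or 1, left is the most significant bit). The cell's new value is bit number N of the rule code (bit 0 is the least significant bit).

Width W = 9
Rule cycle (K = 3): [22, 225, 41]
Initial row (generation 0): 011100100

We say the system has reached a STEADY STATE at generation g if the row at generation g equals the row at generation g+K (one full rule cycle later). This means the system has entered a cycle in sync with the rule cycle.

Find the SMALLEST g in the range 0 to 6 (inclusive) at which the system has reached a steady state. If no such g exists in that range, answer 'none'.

Answer: 6

Derivation:
Gen 0: 011100100
Gen 1 (rule 22): 100011110
Gen 2 (rule 225): 001001110
Gen 3 (rule 41): 100001000
Gen 4 (rule 22): 110011100
Gen 5 (rule 225): 010001101
Gen 6 (rule 41): 000101010
Gen 7 (rule 22): 001101011
Gen 8 (rule 225): 100110101
Gen 9 (rule 41): 000101010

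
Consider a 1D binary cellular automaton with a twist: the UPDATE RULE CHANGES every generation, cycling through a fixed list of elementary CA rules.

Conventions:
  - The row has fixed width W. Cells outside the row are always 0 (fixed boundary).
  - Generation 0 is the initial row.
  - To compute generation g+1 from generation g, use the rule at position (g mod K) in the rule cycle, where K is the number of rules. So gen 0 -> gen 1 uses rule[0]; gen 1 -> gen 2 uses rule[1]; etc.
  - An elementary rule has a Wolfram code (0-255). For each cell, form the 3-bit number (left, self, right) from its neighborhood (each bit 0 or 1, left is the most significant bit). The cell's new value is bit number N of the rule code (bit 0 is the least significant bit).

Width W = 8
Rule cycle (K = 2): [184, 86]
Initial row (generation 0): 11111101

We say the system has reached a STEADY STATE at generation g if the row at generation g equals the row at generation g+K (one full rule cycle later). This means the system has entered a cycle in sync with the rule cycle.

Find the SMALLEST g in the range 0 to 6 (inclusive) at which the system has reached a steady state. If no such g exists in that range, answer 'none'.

Gen 0: 11111101
Gen 1 (rule 184): 11111010
Gen 2 (rule 86): 00001011
Gen 3 (rule 184): 00000110
Gen 4 (rule 86): 00001011
Gen 5 (rule 184): 00000110
Gen 6 (rule 86): 00001011
Gen 7 (rule 184): 00000110
Gen 8 (rule 86): 00001011

Answer: 2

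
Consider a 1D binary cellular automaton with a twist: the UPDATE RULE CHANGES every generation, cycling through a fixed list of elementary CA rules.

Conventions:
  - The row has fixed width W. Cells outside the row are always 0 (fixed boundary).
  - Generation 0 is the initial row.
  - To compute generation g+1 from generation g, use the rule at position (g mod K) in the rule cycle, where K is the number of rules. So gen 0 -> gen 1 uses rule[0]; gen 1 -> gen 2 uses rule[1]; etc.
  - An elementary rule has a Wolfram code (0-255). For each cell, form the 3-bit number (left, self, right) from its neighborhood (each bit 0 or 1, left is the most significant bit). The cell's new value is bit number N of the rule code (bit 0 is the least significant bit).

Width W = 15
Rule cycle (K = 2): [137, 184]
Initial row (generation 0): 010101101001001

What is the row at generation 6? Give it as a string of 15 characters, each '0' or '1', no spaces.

Answer: 110100001111010

Derivation:
Gen 0: 010101101001001
Gen 1 (rule 137): 000001000000000
Gen 2 (rule 184): 000000100000000
Gen 3 (rule 137): 111110001111111
Gen 4 (rule 184): 111101001111110
Gen 5 (rule 137): 111000001111100
Gen 6 (rule 184): 110100001111010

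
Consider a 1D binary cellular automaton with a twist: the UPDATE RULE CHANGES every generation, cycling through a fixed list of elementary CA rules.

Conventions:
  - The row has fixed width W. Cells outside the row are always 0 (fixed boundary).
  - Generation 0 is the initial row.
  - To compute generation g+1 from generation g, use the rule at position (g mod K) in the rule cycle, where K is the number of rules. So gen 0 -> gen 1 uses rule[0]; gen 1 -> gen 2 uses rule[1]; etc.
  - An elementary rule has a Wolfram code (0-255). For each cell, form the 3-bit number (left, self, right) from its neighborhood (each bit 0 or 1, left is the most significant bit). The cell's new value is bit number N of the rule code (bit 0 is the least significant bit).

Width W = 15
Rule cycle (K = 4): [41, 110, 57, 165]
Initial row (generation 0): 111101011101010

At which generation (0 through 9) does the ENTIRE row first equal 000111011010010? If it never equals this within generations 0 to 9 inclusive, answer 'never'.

Gen 0: 111101011101010
Gen 1 (rule 41): 100010110010100
Gen 2 (rule 110): 100111110111100
Gen 3 (rule 57): 010100001100011
Gen 4 (rule 165): 011101100001000
Gen 5 (rule 41): 010011001100011
Gen 6 (rule 110): 110111011100111
Gen 7 (rule 57): 101100110010100
Gen 8 (rule 165): 110000000011101
Gen 9 (rule 41): 100111111010010

Answer: never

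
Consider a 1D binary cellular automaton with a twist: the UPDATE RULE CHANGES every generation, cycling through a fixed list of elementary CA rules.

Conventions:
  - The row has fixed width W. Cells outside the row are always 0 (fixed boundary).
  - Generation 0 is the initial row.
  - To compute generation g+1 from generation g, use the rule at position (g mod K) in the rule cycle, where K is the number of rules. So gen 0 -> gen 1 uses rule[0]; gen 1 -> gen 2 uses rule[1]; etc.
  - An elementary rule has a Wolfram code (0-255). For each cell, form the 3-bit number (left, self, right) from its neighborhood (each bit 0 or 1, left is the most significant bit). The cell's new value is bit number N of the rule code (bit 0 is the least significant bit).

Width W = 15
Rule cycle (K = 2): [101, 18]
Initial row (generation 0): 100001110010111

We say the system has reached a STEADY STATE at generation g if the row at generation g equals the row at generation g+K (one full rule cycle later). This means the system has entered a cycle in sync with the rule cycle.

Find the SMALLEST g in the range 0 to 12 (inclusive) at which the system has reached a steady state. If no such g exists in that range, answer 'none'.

Answer: 6

Derivation:
Gen 0: 100001110010111
Gen 1 (rule 101): 101100010011001
Gen 2 (rule 18): 000010101100110
Gen 3 (rule 101): 111011110100010
Gen 4 (rule 18): 000000000010101
Gen 5 (rule 101): 111111111011111
Gen 6 (rule 18): 000000000000000
Gen 7 (rule 101): 111111111111111
Gen 8 (rule 18): 000000000000000
Gen 9 (rule 101): 111111111111111
Gen 10 (rule 18): 000000000000000
Gen 11 (rule 101): 111111111111111
Gen 12 (rule 18): 000000000000000
Gen 13 (rule 101): 111111111111111
Gen 14 (rule 18): 000000000000000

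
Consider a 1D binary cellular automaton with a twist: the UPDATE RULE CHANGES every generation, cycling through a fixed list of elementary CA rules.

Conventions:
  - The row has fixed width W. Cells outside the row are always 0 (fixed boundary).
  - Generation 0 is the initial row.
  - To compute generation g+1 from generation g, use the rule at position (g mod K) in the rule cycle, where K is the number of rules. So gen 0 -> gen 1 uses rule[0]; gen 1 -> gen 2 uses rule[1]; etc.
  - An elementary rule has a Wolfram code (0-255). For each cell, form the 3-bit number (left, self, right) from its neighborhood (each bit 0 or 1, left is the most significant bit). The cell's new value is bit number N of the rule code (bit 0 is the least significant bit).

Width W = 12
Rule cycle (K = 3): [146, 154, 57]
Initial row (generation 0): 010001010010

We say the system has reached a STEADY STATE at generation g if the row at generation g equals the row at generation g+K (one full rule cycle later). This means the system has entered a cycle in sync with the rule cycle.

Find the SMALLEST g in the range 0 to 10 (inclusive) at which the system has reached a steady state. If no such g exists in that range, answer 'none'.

Gen 0: 010001010010
Gen 1 (rule 146): 101010001101
Gen 2 (rule 154): 000001011000
Gen 3 (rule 57): 111100110111
Gen 4 (rule 146): 011011000010
Gen 5 (rule 154): 110010100101
Gen 6 (rule 57): 101001010010
Gen 7 (rule 146): 000110001101
Gen 8 (rule 154): 001101011000
Gen 9 (rule 57): 101010110111
Gen 10 (rule 146): 000000000010
Gen 11 (rule 154): 000000000101
Gen 12 (rule 57): 111111110010
Gen 13 (rule 146): 011111101101

Answer: none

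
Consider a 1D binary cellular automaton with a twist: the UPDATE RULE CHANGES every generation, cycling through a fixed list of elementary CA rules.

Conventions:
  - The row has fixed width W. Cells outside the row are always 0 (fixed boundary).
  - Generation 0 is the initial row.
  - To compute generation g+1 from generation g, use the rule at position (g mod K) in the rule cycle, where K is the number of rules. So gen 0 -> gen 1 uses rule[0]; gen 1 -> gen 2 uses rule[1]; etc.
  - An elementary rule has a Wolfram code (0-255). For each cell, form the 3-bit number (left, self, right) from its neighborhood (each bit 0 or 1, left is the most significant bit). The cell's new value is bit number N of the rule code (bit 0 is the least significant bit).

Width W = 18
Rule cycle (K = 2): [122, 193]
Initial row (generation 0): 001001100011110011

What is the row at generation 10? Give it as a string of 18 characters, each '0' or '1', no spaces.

Gen 0: 001001100011110011
Gen 1 (rule 122): 010111110110011111
Gen 2 (rule 193): 000011110010001111
Gen 3 (rule 122): 000110011101011001
Gen 4 (rule 193): 110010001100001000
Gen 5 (rule 122): 111101011110010100
Gen 6 (rule 193): 011100001110000001
Gen 7 (rule 122): 110110011011000010
Gen 8 (rule 193): 010010001001011000
Gen 9 (rule 122): 101101010110111100
Gen 10 (rule 193): 000100000010011101

Answer: 000100000010011101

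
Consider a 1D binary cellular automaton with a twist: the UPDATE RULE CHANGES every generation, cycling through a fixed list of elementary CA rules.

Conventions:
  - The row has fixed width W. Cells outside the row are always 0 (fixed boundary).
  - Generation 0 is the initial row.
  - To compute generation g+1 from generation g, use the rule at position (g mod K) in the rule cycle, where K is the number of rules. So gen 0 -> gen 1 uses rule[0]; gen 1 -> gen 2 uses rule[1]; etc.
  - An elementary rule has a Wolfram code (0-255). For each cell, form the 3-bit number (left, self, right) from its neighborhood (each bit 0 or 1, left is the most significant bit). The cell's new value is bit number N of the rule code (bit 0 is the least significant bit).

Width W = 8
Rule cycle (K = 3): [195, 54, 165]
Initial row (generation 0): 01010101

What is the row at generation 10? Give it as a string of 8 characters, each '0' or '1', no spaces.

Gen 0: 01010101
Gen 1 (rule 195): 10000000
Gen 2 (rule 54): 11000000
Gen 3 (rule 165): 00011111
Gen 4 (rule 195): 11101111
Gen 5 (rule 54): 00010000
Gen 6 (rule 165): 11010111
Gen 7 (rule 195): 01000011
Gen 8 (rule 54): 11100100
Gen 9 (rule 165): 01000101
Gen 10 (rule 195): 10011000

Answer: 10011000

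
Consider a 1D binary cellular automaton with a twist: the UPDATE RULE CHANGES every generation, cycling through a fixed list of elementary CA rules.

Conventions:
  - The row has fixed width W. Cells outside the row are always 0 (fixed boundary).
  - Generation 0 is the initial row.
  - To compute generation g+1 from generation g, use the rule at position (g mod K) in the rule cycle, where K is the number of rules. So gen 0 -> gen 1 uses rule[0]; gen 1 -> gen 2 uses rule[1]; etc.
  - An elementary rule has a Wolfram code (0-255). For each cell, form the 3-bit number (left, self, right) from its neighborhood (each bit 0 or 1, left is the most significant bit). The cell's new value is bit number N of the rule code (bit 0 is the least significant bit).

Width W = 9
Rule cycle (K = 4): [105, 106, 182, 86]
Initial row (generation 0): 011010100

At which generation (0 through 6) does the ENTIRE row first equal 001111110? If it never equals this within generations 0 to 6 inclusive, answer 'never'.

Answer: never

Derivation:
Gen 0: 011010100
Gen 1 (rule 105): 011101001
Gen 2 (rule 106): 110110010
Gen 3 (rule 182): 001001111
Gen 4 (rule 86): 011110001
Gen 5 (rule 105): 010010100
Gen 6 (rule 106): 100101000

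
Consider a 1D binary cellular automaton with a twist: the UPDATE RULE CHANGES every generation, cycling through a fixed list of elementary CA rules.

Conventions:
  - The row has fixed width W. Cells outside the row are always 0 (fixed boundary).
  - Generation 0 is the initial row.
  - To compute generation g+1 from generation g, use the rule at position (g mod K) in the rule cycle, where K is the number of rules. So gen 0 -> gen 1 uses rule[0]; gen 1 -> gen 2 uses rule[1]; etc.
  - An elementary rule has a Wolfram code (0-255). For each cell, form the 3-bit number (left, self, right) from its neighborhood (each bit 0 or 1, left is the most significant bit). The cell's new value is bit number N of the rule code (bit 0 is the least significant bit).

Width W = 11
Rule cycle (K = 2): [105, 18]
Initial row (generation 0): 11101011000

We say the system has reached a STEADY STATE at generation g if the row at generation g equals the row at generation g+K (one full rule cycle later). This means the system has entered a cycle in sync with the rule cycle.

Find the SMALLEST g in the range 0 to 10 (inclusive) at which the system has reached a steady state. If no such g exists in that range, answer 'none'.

Answer: 2

Derivation:
Gen 0: 11101011000
Gen 1 (rule 105): 10110111011
Gen 2 (rule 18): 00000000000
Gen 3 (rule 105): 11111111111
Gen 4 (rule 18): 00000000000
Gen 5 (rule 105): 11111111111
Gen 6 (rule 18): 00000000000
Gen 7 (rule 105): 11111111111
Gen 8 (rule 18): 00000000000
Gen 9 (rule 105): 11111111111
Gen 10 (rule 18): 00000000000
Gen 11 (rule 105): 11111111111
Gen 12 (rule 18): 00000000000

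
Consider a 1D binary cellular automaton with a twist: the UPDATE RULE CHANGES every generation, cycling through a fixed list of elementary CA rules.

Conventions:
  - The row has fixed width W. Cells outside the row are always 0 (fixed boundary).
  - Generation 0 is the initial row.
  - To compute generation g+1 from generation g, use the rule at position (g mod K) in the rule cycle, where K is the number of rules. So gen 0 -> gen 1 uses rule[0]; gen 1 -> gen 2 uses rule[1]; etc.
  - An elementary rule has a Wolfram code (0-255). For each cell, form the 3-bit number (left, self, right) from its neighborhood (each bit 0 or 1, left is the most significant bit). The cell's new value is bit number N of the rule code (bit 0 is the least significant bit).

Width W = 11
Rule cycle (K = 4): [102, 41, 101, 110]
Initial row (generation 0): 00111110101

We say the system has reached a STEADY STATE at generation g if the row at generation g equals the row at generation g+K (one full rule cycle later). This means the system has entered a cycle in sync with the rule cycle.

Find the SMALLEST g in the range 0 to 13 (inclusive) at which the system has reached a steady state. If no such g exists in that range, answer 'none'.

Gen 0: 00111110101
Gen 1 (rule 102): 01000011111
Gen 2 (rule 41): 00011010000
Gen 3 (rule 101): 11001110111
Gen 4 (rule 110): 11011011101
Gen 5 (rule 102): 01101100111
Gen 6 (rule 41): 01011000100
Gen 7 (rule 101): 01101010101
Gen 8 (rule 110): 11111111111
Gen 9 (rule 102): 00000000001
Gen 10 (rule 41): 11111111100
Gen 11 (rule 101): 00000000101
Gen 12 (rule 110): 00000001111
Gen 13 (rule 102): 00000010001
Gen 14 (rule 41): 11111000100
Gen 15 (rule 101): 00001010101
Gen 16 (rule 110): 00011111111
Gen 17 (rule 102): 00100000001

Answer: none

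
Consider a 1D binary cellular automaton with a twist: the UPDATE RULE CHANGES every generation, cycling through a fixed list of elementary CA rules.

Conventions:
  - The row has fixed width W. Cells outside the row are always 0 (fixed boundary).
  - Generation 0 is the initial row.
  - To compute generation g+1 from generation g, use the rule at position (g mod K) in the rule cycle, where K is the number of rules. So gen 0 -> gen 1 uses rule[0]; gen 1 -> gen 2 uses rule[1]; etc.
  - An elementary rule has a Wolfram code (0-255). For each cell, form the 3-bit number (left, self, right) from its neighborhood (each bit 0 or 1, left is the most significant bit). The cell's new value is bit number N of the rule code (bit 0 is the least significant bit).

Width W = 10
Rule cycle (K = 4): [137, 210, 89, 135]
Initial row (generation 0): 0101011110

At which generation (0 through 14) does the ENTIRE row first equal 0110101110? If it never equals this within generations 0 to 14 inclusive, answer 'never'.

Answer: 14

Derivation:
Gen 0: 0101011110
Gen 1 (rule 137): 0000011100
Gen 2 (rule 210): 0000101110
Gen 3 (rule 89): 1110001011
Gen 4 (rule 135): 0100111000
Gen 5 (rule 137): 0000110011
Gen 6 (rule 210): 0001011101
Gen 7 (rule 89): 1100010100
Gen 8 (rule 135): 0001110101
Gen 9 (rule 137): 1101100000
Gen 10 (rule 210): 0100110000
Gen 11 (rule 89): 0010111111
Gen 12 (rule 135): 1110011110
Gen 13 (rule 137): 1100011100
Gen 14 (rule 210): 0110101110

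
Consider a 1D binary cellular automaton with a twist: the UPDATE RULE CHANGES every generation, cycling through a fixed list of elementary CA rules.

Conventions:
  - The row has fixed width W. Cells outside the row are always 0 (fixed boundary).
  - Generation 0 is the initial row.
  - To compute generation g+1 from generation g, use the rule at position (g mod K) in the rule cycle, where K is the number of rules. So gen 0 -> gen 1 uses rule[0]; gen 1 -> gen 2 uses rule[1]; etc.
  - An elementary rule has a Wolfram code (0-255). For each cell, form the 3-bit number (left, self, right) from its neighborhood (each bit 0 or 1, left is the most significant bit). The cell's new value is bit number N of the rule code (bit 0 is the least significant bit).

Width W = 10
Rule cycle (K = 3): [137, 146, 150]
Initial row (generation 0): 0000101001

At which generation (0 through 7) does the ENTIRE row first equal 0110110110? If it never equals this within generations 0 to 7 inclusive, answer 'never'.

Gen 0: 0000101001
Gen 1 (rule 137): 1110000000
Gen 2 (rule 146): 0101000000
Gen 3 (rule 150): 1101100000
Gen 4 (rule 137): 1001001111
Gen 5 (rule 146): 0110110110
Gen 6 (rule 150): 1000000001
Gen 7 (rule 137): 0011111100

Answer: 5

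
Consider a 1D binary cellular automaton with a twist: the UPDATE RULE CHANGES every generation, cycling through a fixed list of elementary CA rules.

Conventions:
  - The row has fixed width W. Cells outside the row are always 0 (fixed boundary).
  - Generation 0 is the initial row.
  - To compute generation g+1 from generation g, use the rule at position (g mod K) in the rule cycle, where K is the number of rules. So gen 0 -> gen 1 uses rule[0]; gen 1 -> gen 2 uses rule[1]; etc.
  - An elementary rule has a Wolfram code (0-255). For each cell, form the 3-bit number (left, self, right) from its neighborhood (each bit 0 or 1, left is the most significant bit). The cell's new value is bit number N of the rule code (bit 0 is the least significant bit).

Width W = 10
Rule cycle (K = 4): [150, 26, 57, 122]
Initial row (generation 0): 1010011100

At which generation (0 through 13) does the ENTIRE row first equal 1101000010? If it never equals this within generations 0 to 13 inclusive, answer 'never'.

Answer: never

Derivation:
Gen 0: 1010011100
Gen 1 (rule 150): 1011101010
Gen 2 (rule 26): 0010000001
Gen 3 (rule 57): 1001111100
Gen 4 (rule 122): 0111000110
Gen 5 (rule 150): 1010101001
Gen 6 (rule 26): 0000000110
Gen 7 (rule 57): 1111110101
Gen 8 (rule 122): 1000011010
Gen 9 (rule 150): 1100100011
Gen 10 (rule 26): 1011010110
Gen 11 (rule 57): 0110101101
Gen 12 (rule 122): 1111011110
Gen 13 (rule 150): 0110001101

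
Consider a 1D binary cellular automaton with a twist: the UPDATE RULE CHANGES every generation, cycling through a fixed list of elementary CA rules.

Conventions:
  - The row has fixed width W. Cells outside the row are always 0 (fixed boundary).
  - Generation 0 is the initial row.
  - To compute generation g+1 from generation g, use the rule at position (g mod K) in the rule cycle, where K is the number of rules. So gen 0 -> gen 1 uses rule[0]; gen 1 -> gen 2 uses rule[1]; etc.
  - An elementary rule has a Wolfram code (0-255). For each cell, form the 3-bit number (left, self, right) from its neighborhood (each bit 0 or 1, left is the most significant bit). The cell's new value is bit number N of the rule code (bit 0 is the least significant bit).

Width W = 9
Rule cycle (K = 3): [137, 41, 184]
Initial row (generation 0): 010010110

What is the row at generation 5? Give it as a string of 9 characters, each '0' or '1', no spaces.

Answer: 100011010

Derivation:
Gen 0: 010010110
Gen 1 (rule 137): 000000100
Gen 2 (rule 41): 111110001
Gen 3 (rule 184): 111101000
Gen 4 (rule 137): 111000011
Gen 5 (rule 41): 100011010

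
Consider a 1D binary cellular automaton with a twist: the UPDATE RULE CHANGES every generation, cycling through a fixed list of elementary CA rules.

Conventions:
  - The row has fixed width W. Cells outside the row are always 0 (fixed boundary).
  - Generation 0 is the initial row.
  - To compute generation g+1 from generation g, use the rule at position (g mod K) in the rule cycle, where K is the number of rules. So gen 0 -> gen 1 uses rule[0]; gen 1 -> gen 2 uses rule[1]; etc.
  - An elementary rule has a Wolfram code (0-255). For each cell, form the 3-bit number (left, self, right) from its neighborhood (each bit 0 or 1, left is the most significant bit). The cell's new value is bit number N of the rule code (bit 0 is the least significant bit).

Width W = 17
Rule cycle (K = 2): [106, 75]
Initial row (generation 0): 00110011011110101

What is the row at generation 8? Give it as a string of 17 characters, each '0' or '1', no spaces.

Gen 0: 00110011011110101
Gen 1 (rule 106): 01110111110011010
Gen 2 (rule 75): 11010100010111000
Gen 3 (rule 106): 11101000101101000
Gen 4 (rule 75): 10100011001100011
Gen 5 (rule 106): 01000111011100111
Gen 6 (rule 75): 10011101010101101
Gen 7 (rule 106): 00110110101011110
Gen 8 (rule 75): 11110110000010010

Answer: 11110110000010010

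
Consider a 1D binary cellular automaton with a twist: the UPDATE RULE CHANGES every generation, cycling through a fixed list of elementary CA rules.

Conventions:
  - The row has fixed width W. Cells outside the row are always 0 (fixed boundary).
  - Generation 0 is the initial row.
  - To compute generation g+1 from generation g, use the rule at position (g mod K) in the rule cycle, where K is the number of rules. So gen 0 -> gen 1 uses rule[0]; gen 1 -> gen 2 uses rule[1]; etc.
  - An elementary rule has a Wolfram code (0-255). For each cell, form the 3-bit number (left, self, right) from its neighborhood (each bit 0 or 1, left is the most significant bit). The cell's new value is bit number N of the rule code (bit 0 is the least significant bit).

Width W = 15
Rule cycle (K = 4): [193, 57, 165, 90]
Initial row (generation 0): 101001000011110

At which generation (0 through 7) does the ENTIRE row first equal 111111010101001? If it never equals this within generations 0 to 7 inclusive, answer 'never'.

Gen 0: 101001000011110
Gen 1 (rule 193): 000000011001110
Gen 2 (rule 57): 111111010101001
Gen 3 (rule 165): 011110111111001
Gen 4 (rule 90): 110010100001110
Gen 5 (rule 193): 010000001100110
Gen 6 (rule 57): 001111101010101
Gen 7 (rule 165): 100111011111111

Answer: 2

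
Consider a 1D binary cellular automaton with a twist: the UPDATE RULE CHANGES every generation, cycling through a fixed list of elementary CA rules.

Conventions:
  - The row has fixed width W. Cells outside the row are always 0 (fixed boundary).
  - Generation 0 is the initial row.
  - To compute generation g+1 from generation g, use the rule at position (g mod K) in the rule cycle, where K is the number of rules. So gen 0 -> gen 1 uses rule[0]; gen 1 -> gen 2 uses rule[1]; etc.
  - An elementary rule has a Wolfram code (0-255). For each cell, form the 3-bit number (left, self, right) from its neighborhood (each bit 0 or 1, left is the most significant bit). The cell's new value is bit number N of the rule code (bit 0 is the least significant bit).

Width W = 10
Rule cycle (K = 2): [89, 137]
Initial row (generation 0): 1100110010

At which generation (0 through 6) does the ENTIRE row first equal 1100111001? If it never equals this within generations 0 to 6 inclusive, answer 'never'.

Gen 0: 1100110010
Gen 1 (rule 89): 1110111001
Gen 2 (rule 137): 1100110000
Gen 3 (rule 89): 1110111111
Gen 4 (rule 137): 1100111110
Gen 5 (rule 89): 1110100011
Gen 6 (rule 137): 1100001010

Answer: never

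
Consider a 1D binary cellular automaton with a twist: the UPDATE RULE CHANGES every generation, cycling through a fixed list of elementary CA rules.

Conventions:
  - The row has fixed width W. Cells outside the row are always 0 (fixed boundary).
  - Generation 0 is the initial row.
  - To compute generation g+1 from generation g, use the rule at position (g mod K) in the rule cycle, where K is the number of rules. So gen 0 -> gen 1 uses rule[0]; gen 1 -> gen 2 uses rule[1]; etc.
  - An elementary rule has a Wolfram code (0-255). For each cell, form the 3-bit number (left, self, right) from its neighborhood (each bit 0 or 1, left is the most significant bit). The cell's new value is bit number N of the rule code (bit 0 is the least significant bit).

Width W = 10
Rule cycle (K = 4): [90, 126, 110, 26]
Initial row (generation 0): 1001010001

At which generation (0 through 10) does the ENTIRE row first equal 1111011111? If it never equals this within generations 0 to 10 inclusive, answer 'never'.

Answer: 2

Derivation:
Gen 0: 1001010001
Gen 1 (rule 90): 0110001010
Gen 2 (rule 126): 1111011111
Gen 3 (rule 110): 1001110001
Gen 4 (rule 26): 0111001010
Gen 5 (rule 90): 1101110001
Gen 6 (rule 126): 1111011011
Gen 7 (rule 110): 1001111111
Gen 8 (rule 26): 0111000000
Gen 9 (rule 90): 1101100000
Gen 10 (rule 126): 1111110000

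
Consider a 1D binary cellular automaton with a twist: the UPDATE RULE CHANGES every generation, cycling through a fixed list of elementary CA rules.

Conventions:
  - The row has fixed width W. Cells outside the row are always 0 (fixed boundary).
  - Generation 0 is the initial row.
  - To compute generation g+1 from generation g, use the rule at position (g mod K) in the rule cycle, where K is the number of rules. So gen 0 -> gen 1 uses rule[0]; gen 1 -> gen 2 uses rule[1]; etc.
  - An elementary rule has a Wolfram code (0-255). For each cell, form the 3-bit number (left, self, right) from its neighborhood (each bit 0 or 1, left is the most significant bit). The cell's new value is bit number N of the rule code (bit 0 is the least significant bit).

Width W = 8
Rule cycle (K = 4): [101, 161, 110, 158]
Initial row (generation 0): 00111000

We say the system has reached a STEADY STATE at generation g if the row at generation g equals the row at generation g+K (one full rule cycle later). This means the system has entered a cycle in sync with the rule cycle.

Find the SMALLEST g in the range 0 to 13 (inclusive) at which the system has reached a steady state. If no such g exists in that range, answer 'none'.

Gen 0: 00111000
Gen 1 (rule 101): 10001011
Gen 2 (rule 161): 00100100
Gen 3 (rule 110): 01101100
Gen 4 (rule 158): 11001010
Gen 5 (rule 101): 01001110
Gen 6 (rule 161): 00000100
Gen 7 (rule 110): 00001100
Gen 8 (rule 158): 00011010
Gen 9 (rule 101): 11001110
Gen 10 (rule 161): 00000100
Gen 11 (rule 110): 00001100
Gen 12 (rule 158): 00011010
Gen 13 (rule 101): 11001110
Gen 14 (rule 161): 00000100
Gen 15 (rule 110): 00001100
Gen 16 (rule 158): 00011010
Gen 17 (rule 101): 11001110

Answer: 6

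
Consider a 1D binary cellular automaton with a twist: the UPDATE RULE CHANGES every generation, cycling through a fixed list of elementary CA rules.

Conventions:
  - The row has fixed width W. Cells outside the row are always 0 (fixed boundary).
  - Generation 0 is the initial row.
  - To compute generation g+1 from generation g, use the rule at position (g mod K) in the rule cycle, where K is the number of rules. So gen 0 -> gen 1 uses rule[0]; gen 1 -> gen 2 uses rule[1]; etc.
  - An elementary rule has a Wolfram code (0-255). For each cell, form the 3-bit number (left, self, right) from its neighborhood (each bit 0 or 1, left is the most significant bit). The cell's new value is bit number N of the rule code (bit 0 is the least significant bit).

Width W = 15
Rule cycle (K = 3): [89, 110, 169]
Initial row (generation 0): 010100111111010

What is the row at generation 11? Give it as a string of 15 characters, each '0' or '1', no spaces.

Answer: 100110011100011

Derivation:
Gen 0: 010100111111010
Gen 1 (rule 89): 000010100001001
Gen 2 (rule 110): 000111100011011
Gen 3 (rule 169): 110111001010110
Gen 4 (rule 89): 110101100000111
Gen 5 (rule 110): 111111100001101
Gen 6 (rule 169): 111111001101010
Gen 7 (rule 89): 100001101100001
Gen 8 (rule 110): 100011111100011
Gen 9 (rule 169): 001011111001010
Gen 10 (rule 89): 100010001100001
Gen 11 (rule 110): 100110011100011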